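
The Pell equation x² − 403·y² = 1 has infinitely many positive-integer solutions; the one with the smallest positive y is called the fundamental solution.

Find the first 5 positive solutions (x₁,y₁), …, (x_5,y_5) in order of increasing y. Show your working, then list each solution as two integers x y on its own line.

d=403: √d = [20; 13,2,1,3,1,3,1,2,13,40] (ℓ=10, even), read p_9/q_9
k=0  a_k=20  p_k/q_k = 20/1
…
k=2  a_k=2  p_k/q_k = 542/27
k=3  a_k=1  p_k/q_k = 803/40
k=4  a_k=3  p_k/q_k = 2951/147
k=5  a_k=1  p_k/q_k = 3754/187
k=6  a_k=3  p_k/q_k = 14213/708
…
k=8  a_k=2  p_k/q_k = 50147/2498
k=9  a_k=13  p_k/q_k = 669878/33369
→ (669878, 33369).  Check: 669878²=448736534884, 403·33369²=448736534883, difference 1.
(x_2, y_2) = (669878·669878 + 403·33369·33369, 669878·33369 + 33369·669878) = (897473069767, 44706317964)
(x_3, y_3) = (669878·897473069767 + 403·33369·44706317964, 669878·44706317964 + 33369·897473069767) = (1202394930058086974, 59895557730143415)
(x_4, y_4) = (669878·1202394930058086974 + 403·33369·59895557730143415, 669878·59895557730143415 + 33369·1202394930058086974) = (1610915821914004898868577, 80245432842261314788776)
(x_5, y_5) = (669878·1610915821914004898868577 + 403·33369·80245432842261314788776, 669878·80245432842261314788776 + 33369·1610915821914004898868577) = (2158234137903017152358511160238, 107509300122956754498421235241)

669878 33369
897473069767 44706317964
1202394930058086974 59895557730143415
1610915821914004898868577 80245432842261314788776
2158234137903017152358511160238 107509300122956754498421235241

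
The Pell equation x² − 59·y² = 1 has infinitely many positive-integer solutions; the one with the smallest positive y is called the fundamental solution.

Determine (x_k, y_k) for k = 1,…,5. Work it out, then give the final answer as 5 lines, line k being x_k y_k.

[7; 1,2,7,2,1,14] for √59; ℓ=6 ⇒ convergent index 5
step 0: (7, 1)  from 7·(1,0) + (0,1)
…
step 4: (361, 47)  from 2·(169,22) + (23,3)
step 5: (530, 69)  from 1·(361,47) + (169,22)
fundamental: x₁=530, y₁=69  (since 280900 − 59·4761 = 1)
(x_2, y_2) = (530·530 + 59·69·69, 530·69 + 69·530) = (561799, 73140)
(x_3, y_3) = (530·561799 + 59·69·73140, 530·73140 + 69·561799) = (595506410, 77528331)
(x_4, y_4) = (530·595506410 + 59·69·77528331, 530·77528331 + 69·595506410) = (631236232801, 82179957720)
(x_5, y_5) = (530·631236232801 + 59·69·82179957720, 530·82179957720 + 69·631236232801) = (669109811262650, 87110677654869)

530 69
561799 73140
595506410 77528331
631236232801 82179957720
669109811262650 87110677654869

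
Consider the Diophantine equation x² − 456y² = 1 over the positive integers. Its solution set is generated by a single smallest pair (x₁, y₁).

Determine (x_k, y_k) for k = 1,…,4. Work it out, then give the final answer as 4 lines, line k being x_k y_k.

√456 → a₀=21, period (2,1,4,1,2,42); ℓ=6 even so k=5
step 0: (21, 1)  from 21·(1,0) + (0,1)
…
step 4: (363, 17)  from 1·(299,14) + (64,3)
step 5: (1025, 48)  from 2·(363,17) + (299,14)
→ (1025, 48).  Check: 1025²=1050625, 456·48²=1050624, difference 1.
k=2:  x_2 = 1025·1025+456·48·48 = 2101249,  y_2 = 1025·48+48·1025 = 98400
k=3:  x_3 = 1025·2101249+456·48·98400 = 4307559425,  y_3 = 1025·98400+48·2101249 = 201719952
k=4:  x_4 = 1025·4307559425+456·48·201719952 = 8830494720001,  y_4 = 1025·201719952+48·4307559425 = 413525803200

1025 48
2101249 98400
4307559425 201719952
8830494720001 413525803200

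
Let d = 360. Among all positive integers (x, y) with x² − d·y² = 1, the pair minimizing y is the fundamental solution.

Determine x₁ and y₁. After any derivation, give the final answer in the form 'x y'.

19 1

[18; 1,36] for √360; ℓ=2 ⇒ convergent index 1
k=0  a_k=18  p_k/q_k = 18/1
k=1  a_k=1  p_k/q_k = 19/1
fundamental: x₁=19, y₁=1  (since 361 − 360·1 = 1)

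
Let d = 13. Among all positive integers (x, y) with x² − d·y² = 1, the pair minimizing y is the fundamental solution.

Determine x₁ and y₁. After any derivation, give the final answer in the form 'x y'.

√13 = [3; 1,1,1,1,6, …], period ℓ=5 (odd) → k=9
k=0  a_k=3  p_k/q_k = 3/1
k=1  a_k=1  p_k/q_k = 4/1
…
k=3  a_k=1  p_k/q_k = 11/3
…
k=5  a_k=6  p_k/q_k = 119/33
k=6  a_k=1  p_k/q_k = 137/38
…
k=8  a_k=1  p_k/q_k = 393/109
k=9  a_k=1  p_k/q_k = 649/180
→ (649, 180).  Check: 649²=421201, 13·180²=421200, difference 1.

649 180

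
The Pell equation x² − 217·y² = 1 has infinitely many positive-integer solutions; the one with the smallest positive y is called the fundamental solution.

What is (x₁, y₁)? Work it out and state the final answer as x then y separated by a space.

3844063 260952

√217 = [14; 1,2,1,2,1,…,2,1,28, …], period ℓ=16 (even) → k=15
i=0: a=14 ⇒ p=14, q=1
…
i=2: a=2 ⇒ p=44, q=3
…
i=7: a=9 ⇒ p=3668, q=249
…
i=9: a=9 ⇒ p=139163, q=9447
i=10: a=1 ⇒ p=154218, q=10469
…
i=13: a=1 ⇒ p=1034361, q=70217
i=14: a=2 ⇒ p=2809702, q=190735
i=15: a=1 ⇒ p=3844063, q=260952
fundamental: x₁=3844063, y₁=260952  (since 14776820347969 − 217·68095946304 = 1)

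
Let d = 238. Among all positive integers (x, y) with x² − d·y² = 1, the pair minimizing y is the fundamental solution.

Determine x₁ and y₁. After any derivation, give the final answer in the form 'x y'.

√238 = [15; 2,2,1,14,1,2,2,30, …], period ℓ=8 (even) → k=7
k=0  a_k=15  p_k/q_k = 15/1
k=1  a_k=2  p_k/q_k = 31/2
…
k=6  a_k=2  p_k/q_k = 4983/323
k=7  a_k=2  p_k/q_k = 11663/756
(x₁, y₁) = (11663, 756);  11663² − 238·756² = 1 ✓

11663 756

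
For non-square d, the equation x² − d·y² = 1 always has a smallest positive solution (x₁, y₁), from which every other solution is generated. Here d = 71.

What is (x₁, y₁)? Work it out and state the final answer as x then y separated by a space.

3480 413

d=71: √d = [8; 2,2,1,7,1,2,2,16] (ℓ=8, even), read p_7/q_7
i=0: a=8 ⇒ p=8, q=1
…
i=2: a=2 ⇒ p=42, q=5
i=3: a=1 ⇒ p=59, q=7
i=4: a=7 ⇒ p=455, q=54
…
i=6: a=2 ⇒ p=1483, q=176
i=7: a=2 ⇒ p=3480, q=413
fundamental: x₁=3480, y₁=413  (since 12110400 − 71·170569 = 1)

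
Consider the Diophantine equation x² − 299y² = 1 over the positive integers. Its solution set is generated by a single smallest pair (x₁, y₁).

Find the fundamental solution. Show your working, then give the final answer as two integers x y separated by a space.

415 24

√299 = [17; 3,2,3,34, …], period ℓ=4 (even) → k=3
a_0=17:  p_0=17·1+0=17,  q_0=17·0+1=1
a_1=3:  p_1=3·17+1=52,  q_1=3·1+0=3
a_2=2:  p_2=2·52+17=121,  q_2=2·3+1=7
a_3=3:  p_3=3·121+52=415,  q_3=3·7+3=24
→ (415, 24).  Check: 415²=172225, 299·24²=172224, difference 1.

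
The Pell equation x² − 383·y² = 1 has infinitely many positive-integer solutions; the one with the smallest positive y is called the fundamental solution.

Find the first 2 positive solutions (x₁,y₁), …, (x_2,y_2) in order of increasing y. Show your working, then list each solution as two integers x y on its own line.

18768 959
704475647 35997024

[19; 1,1,3,19,3,1,1,38] for √383; ℓ=8 ⇒ convergent index 7
k=0  a_k=19  p_k/q_k = 19/1
…
k=3  a_k=3  p_k/q_k = 137/7
…
k=5  a_k=3  p_k/q_k = 8063/412
k=6  a_k=1  p_k/q_k = 10705/547
k=7  a_k=1  p_k/q_k = 18768/959
fundamental: x₁=18768, y₁=959  (since 352237824 − 383·919681 = 1)
(18768+959√383)^2 = 704475647 + 35997024√383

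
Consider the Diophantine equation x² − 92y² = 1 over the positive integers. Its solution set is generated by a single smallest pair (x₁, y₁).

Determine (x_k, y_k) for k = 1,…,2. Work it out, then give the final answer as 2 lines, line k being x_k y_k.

[9; 1,1,2,4,2,1,1,18] for √92; ℓ=8 ⇒ convergent index 7
i=0: a=9 ⇒ p=9, q=1
i=1: a=1 ⇒ p=10, q=1
…
i=3: a=2 ⇒ p=48, q=5
i=4: a=4 ⇒ p=211, q=22
i=5: a=2 ⇒ p=470, q=49
i=6: a=1 ⇒ p=681, q=71
i=7: a=1 ⇒ p=1151, q=120
→ (1151, 120).  Check: 1151²=1324801, 92·120²=1324800, difference 1.
(x_2, y_2) = (1151·1151 + 92·120·120, 1151·120 + 120·1151) = (2649601, 276240)

1151 120
2649601 276240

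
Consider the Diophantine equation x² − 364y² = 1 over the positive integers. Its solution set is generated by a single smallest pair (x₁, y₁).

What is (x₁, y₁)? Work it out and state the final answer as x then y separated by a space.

4954951 259710

√364 = [19; 12,1,2,3,1,8,1,3,2,1,12,38, …], period ℓ=12 (even) → k=11
i=0: a=19 ⇒ p=19, q=1
…
i=4: a=3 ⇒ p=2423, q=127
i=5: a=1 ⇒ p=3148, q=165
i=6: a=8 ⇒ p=27607, q=1447
…
i=8: a=3 ⇒ p=119872, q=6283
i=9: a=2 ⇒ p=270499, q=14178
i=10: a=1 ⇒ p=390371, q=20461
i=11: a=12 ⇒ p=4954951, q=259710
→ (4954951, 259710).  Check: 4954951²=24551539412401, 364·259710²=24551539412400, difference 1.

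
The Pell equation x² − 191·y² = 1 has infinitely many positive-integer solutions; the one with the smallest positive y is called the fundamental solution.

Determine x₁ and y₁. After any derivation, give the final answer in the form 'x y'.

8994000 650783

[13; 1,4,1,1,3,…,4,1,26] for √191; ℓ=16 ⇒ convergent index 15
step 0: (13, 1)  from 13·(1,0) + (0,1)
…
step 2: (69, 5)  from 4·(14,1) + (13,1)
…
step 5: (539, 39)  from 3·(152,11) + (83,6)
step 6: (1230, 89)  from 2·(539,39) + (152,11)
step 7: (2999, 217)  from 2·(1230,89) + (539,39)
step 8: (40217, 2910)  from 13·(2999,217) + (1230,89)
step 9: (83433, 6037)  from 2·(40217,2910) + (2999,217)
…
step 11: (704682, 50989)  from 3·(207083,14984) + (83433,6037)
step 12: (911765, 65973)  from 1·(704682,50989) + (207083,14984)
…
step 14: (7377553, 533821)  from 4·(1616447,116962) + (911765,65973)
step 15: (8994000, 650783)  from 1·(7377553,533821) + (1616447,116962)
(x₁, y₁) = (8994000, 650783);  8994000² − 191·650783² = 1 ✓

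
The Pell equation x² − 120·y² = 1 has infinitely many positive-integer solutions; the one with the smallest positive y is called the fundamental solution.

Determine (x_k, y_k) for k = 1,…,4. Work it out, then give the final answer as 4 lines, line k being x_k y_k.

√120 = [10; 1,20, …], period ℓ=2 (even) → k=1
step 0: (10, 1)  from 10·(1,0) + (0,1)
step 1: (11, 1)  from 1·(10,1) + (1,0)
(x₁, y₁) = (11, 1);  11² − 120·1² = 1 ✓
(11+1√120)^2 = 241 + 22√120
(11+1√120)^3 = 5291 + 483√120
(11+1√120)^4 = 116161 + 10604√120

11 1
241 22
5291 483
116161 10604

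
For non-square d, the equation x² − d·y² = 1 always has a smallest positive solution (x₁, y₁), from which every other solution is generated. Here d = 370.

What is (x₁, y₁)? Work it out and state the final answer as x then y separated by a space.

213859 11118

√370 = [19; 4,4,38, …], period ℓ=3 (odd) → k=5
i=0: a=19 ⇒ p=19, q=1
…
i=4: a=4 ⇒ p=50339, q=2617
i=5: a=4 ⇒ p=213859, q=11118
→ (213859, 11118).  Check: 213859²=45735671881, 370·11118²=45735671880, difference 1.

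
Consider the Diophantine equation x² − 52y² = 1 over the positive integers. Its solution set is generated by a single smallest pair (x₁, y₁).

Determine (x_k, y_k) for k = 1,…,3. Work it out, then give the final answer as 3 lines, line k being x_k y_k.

649 90
842401 116820
1093435849 151632270

[7; 4,1,2,1,4,14] for √52; ℓ=6 ⇒ convergent index 5
step 0: (7, 1)  from 7·(1,0) + (0,1)
…
step 2: (36, 5)  from 1·(29,4) + (7,1)
…
step 4: (137, 19)  from 1·(101,14) + (36,5)
step 5: (649, 90)  from 4·(137,19) + (101,14)
(x₁, y₁) = (649, 90);  649² − 52·90² = 1 ✓
k=2:  x_2 = 649·649+52·90·90 = 842401,  y_2 = 649·90+90·649 = 116820
k=3:  x_3 = 649·842401+52·90·116820 = 1093435849,  y_3 = 649·116820+90·842401 = 151632270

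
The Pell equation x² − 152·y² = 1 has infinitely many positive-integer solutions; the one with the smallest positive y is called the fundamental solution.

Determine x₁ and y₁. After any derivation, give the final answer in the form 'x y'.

37 3

d=152: √d = [12; 3,24] (ℓ=2, even), read p_1/q_1
step 0: (12, 1)  from 12·(1,0) + (0,1)
step 1: (37, 3)  from 3·(12,1) + (1,0)
fundamental: x₁=37, y₁=3  (since 1369 − 152·9 = 1)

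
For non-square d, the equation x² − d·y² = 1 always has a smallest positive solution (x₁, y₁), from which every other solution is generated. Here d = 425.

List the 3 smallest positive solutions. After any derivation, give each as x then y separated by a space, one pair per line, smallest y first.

143649 6968
41270070401 2001892464
11856808685922849 575139701115304

d=425: √d = [20; 1,1,1,1,1,1,40] (ℓ=7, odd), read p_13/q_13
k=0  a_k=20  p_k/q_k = 20/1
k=1  a_k=1  p_k/q_k = 21/1
k=2  a_k=1  p_k/q_k = 41/2
…
k=8  a_k=1  p_k/q_k = 11153/541
k=9  a_k=1  p_k/q_k = 22038/1069
…
k=12  a_k=1  p_k/q_k = 88420/4289
k=13  a_k=1  p_k/q_k = 143649/6968
→ (143649, 6968).  Check: 143649²=20635035201, 425·6968²=20635035200, difference 1.
(x_2, y_2) = (143649·143649 + 425·6968·6968, 143649·6968 + 6968·143649) = (41270070401, 2001892464)
(x_3, y_3) = (143649·41270070401 + 425·6968·2001892464, 143649·2001892464 + 6968·41270070401) = (11856808685922849, 575139701115304)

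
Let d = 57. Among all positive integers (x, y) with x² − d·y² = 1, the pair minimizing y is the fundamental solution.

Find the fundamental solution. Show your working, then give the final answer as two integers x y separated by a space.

151 20

d=57: √d = [7; 1,1,4,1,1,14] (ℓ=6, even), read p_5/q_5
i=0: a=7 ⇒ p=7, q=1
…
i=4: a=1 ⇒ p=83, q=11
i=5: a=1 ⇒ p=151, q=20
→ (151, 20).  Check: 151²=22801, 57·20²=22800, difference 1.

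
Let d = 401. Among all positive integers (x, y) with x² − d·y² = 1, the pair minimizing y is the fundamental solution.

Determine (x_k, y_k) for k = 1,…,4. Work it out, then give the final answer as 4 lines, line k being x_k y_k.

√401 = [20; 40, …], period ℓ=1 (odd) → k=1
a_0=20:  p_0=20·1+0=20,  q_0=20·0+1=1
a_1=40:  p_1=40·20+1=801,  q_1=40·1+0=40
→ (801, 40).  Check: 801²=641601, 401·40²=641600, difference 1.
n=2: (801,40)∘(801,40) = (801·801+401·40·40, 801·40+40·801) = (1283201,64080)
n=3: (1283201,64080)∘(801,40) = (801·1283201+401·40·64080, 801·64080+40·1283201) = (2055687201,102656120)
n=4: (2055687201,102656120)∘(801,40) = (801·2055687201+401·40·102656120, 801·102656120+40·2055687201) = (3293209612801,164455040160)

801 40
1283201 64080
2055687201 102656120
3293209612801 164455040160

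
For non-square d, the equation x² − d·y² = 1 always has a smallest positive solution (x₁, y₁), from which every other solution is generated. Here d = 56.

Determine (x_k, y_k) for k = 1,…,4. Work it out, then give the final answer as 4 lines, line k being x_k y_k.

15 2
449 60
13455 1798
403201 53880

[7; 2,14] for √56; ℓ=2 ⇒ convergent index 1
k=0  a_k=7  p_k/q_k = 7/1
k=1  a_k=2  p_k/q_k = 15/2
→ (15, 2).  Check: 15²=225, 56·2²=224, difference 1.
n=2: (15,2)∘(15,2) = (15·15+56·2·2, 15·2+2·15) = (449,60)
n=3: (449,60)∘(15,2) = (15·449+56·2·60, 15·60+2·449) = (13455,1798)
n=4: (13455,1798)∘(15,2) = (15·13455+56·2·1798, 15·1798+2·13455) = (403201,53880)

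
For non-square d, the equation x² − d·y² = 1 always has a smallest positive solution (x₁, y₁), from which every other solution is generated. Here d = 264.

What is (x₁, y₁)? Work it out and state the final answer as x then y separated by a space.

65 4

[16; 4,32] for √264; ℓ=2 ⇒ convergent index 1
i=0: a=16 ⇒ p=16, q=1
i=1: a=4 ⇒ p=65, q=4
→ (65, 4).  Check: 65²=4225, 264·4²=4224, difference 1.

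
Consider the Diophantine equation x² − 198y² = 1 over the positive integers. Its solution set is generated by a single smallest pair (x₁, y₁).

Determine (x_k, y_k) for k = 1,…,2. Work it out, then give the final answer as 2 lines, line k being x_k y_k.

197 14
77617 5516

[14; 14,28] for √198; ℓ=2 ⇒ convergent index 1
k=0  a_k=14  p_k/q_k = 14/1
k=1  a_k=14  p_k/q_k = 197/14
fundamental: x₁=197, y₁=14  (since 38809 − 198·196 = 1)
k=2:  x_2 = 197·197+198·14·14 = 77617,  y_2 = 197·14+14·197 = 5516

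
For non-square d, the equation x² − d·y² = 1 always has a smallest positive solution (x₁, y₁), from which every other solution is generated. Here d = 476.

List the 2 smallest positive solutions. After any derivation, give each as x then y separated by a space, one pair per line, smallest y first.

28799 1320
1658764801 76029360

[21; 1,4,2,10,2,4,1,42] for √476; ℓ=8 ⇒ convergent index 7
a_0=21:  p_0=21·1+0=21,  q_0=21·0+1=1
…
a_6=4:  p_6=4·5258+2509=23541,  q_6=4·241+115=1079
a_7=1:  p_7=1·23541+5258=28799,  q_7=1·1079+241=1320
→ (28799, 1320).  Check: 28799²=829382401, 476·1320²=829382400, difference 1.
(x_2, y_2) = (28799·28799 + 476·1320·1320, 28799·1320 + 1320·28799) = (1658764801, 76029360)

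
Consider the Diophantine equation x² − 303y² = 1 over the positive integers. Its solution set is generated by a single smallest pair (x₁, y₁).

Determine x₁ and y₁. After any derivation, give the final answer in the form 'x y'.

[17; 2,2,5,2,2,34] for √303; ℓ=6 ⇒ convergent index 5
step 0: (17, 1)  from 17·(1,0) + (0,1)
step 1: (35, 2)  from 2·(17,1) + (1,0)
step 2: (87, 5)  from 2·(35,2) + (17,1)
step 3: (470, 27)  from 5·(87,5) + (35,2)
step 4: (1027, 59)  from 2·(470,27) + (87,5)
step 5: (2524, 145)  from 2·(1027,59) + (470,27)
(x₁, y₁) = (2524, 145);  2524² − 303·145² = 1 ✓

2524 145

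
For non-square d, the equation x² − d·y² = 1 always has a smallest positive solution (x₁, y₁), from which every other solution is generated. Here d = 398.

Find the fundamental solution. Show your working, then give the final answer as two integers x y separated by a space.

[19; 1,18,1,38] for √398; ℓ=4 ⇒ convergent index 3
i=0: a=19 ⇒ p=19, q=1
…
i=2: a=18 ⇒ p=379, q=19
i=3: a=1 ⇒ p=399, q=20
(x₁, y₁) = (399, 20);  399² − 398·20² = 1 ✓

399 20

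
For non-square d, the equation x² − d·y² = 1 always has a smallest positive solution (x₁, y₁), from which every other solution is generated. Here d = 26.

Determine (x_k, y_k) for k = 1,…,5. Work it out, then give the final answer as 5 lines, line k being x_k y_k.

51 10
5201 1020
530451 104030
54100801 10610040
5517751251 1082120050

√26 → a₀=5, period (10); ℓ=1 odd so k=1
i=0: a=5 ⇒ p=5, q=1
i=1: a=10 ⇒ p=51, q=10
fundamental: x₁=51, y₁=10  (since 2601 − 26·100 = 1)
k=2:  x_2 = 51·51+26·10·10 = 5201,  y_2 = 51·10+10·51 = 1020
k=3:  x_3 = 51·5201+26·10·1020 = 530451,  y_3 = 51·1020+10·5201 = 104030
k=4:  x_4 = 51·530451+26·10·104030 = 54100801,  y_4 = 51·104030+10·530451 = 10610040
k=5:  x_5 = 51·54100801+26·10·10610040 = 5517751251,  y_5 = 51·10610040+10·54100801 = 1082120050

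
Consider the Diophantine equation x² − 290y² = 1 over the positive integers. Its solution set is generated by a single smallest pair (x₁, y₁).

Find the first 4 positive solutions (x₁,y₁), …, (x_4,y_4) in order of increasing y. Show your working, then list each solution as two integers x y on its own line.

√290 → a₀=17, period (34); ℓ=1 odd so k=1
k=0  a_k=17  p_k/q_k = 17/1
k=1  a_k=34  p_k/q_k = 579/34
fundamental: x₁=579, y₁=34  (since 335241 − 290·1156 = 1)
n=2: (579,34)∘(579,34) = (579·579+290·34·34, 579·34+34·579) = (670481,39372)
n=3: (670481,39372)∘(579,34) = (579·670481+290·34·39372, 579·39372+34·670481) = (776416419,45592742)
n=4: (776416419,45592742)∘(579,34) = (579·776416419+290·34·45592742, 579·45592742+34·776416419) = (899089542721,52796355864)

579 34
670481 39372
776416419 45592742
899089542721 52796355864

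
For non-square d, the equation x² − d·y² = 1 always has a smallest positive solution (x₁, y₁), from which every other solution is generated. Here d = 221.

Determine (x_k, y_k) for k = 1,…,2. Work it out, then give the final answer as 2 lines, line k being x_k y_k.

1665 112
5544449 372960

√221 = [14; 1,6,2,6,1,28, …], period ℓ=6 (even) → k=5
step 0: (14, 1)  from 14·(1,0) + (0,1)
step 1: (15, 1)  from 1·(14,1) + (1,0)
…
step 3: (223, 15)  from 2·(104,7) + (15,1)
step 4: (1442, 97)  from 6·(223,15) + (104,7)
step 5: (1665, 112)  from 1·(1442,97) + (223,15)
fundamental: x₁=1665, y₁=112  (since 2772225 − 221·12544 = 1)
n=2: (1665,112)∘(1665,112) = (1665·1665+221·112·112, 1665·112+112·1665) = (5544449,372960)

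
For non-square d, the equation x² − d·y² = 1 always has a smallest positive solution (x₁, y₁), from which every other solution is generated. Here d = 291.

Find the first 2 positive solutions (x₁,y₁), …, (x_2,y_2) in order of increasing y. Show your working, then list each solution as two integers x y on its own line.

290 17
168199 9860

√291 → a₀=17, period (17,34); ℓ=2 even so k=1
step 0: (17, 1)  from 17·(1,0) + (0,1)
step 1: (290, 17)  from 17·(17,1) + (1,0)
fundamental: x₁=290, y₁=17  (since 84100 − 291·289 = 1)
k=2:  x_2 = 290·290+291·17·17 = 168199,  y_2 = 290·17+17·290 = 9860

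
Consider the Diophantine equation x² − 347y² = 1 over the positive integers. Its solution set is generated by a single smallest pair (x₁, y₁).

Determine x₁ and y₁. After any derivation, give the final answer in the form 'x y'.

√347 → a₀=18, period (1,1,1,2,4,…,1,1,36); ℓ=14 even so k=13
k=0  a_k=18  p_k/q_k = 18/1
…
k=2  a_k=1  p_k/q_k = 37/2
k=3  a_k=1  p_k/q_k = 56/3
k=4  a_k=2  p_k/q_k = 149/8
k=5  a_k=4  p_k/q_k = 652/35
k=6  a_k=1  p_k/q_k = 801/43
k=7  a_k=17  p_k/q_k = 14269/766
k=8  a_k=1  p_k/q_k = 15070/809
k=9  a_k=4  p_k/q_k = 74549/4002
k=10  a_k=2  p_k/q_k = 164168/8813
…
k=12  a_k=1  p_k/q_k = 402885/21628
k=13  a_k=1  p_k/q_k = 641602/34443
fundamental: x₁=641602, y₁=34443  (since 411653126404 − 347·1186320249 = 1)

641602 34443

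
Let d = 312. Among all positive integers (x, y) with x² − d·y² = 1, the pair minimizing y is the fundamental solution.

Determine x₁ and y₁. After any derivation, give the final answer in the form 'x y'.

53 3

[17; 1,1,1,34] for √312; ℓ=4 ⇒ convergent index 3
step 0: (17, 1)  from 17·(1,0) + (0,1)
step 1: (18, 1)  from 1·(17,1) + (1,0)
step 2: (35, 2)  from 1·(18,1) + (17,1)
step 3: (53, 3)  from 1·(35,2) + (18,1)
fundamental: x₁=53, y₁=3  (since 2809 − 312·9 = 1)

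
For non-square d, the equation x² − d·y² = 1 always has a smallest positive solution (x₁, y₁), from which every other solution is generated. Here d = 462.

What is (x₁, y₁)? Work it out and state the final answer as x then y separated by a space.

[21; 2,42] for √462; ℓ=2 ⇒ convergent index 1
a_0=21:  p_0=21·1+0=21,  q_0=21·0+1=1
a_1=2:  p_1=2·21+1=43,  q_1=2·1+0=2
(x₁, y₁) = (43, 2);  43² − 462·2² = 1 ✓

43 2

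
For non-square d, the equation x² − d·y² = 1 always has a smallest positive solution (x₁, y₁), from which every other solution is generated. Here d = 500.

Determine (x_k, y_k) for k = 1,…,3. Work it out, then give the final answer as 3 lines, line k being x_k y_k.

930249 41602
1730726404001 77400437796
3220013013190122249 144003359718540806

√500 → a₀=22, period (2,1,3,2,1,…,1,2,44); ℓ=14 even so k=13
k=0  a_k=22  p_k/q_k = 22/1
k=1  a_k=2  p_k/q_k = 45/2
…
k=3  a_k=3  p_k/q_k = 246/11
k=4  a_k=2  p_k/q_k = 559/25
k=5  a_k=1  p_k/q_k = 805/36
…
k=8  a_k=1  p_k/q_k = 15809/707
k=9  a_k=1  p_k/q_k = 30254/1353
k=10  a_k=2  p_k/q_k = 76317/3413
k=11  a_k=3  p_k/q_k = 259205/11592
k=12  a_k=1  p_k/q_k = 335522/15005
k=13  a_k=2  p_k/q_k = 930249/41602
→ (930249, 41602).  Check: 930249²=865363202001, 500·41602²=865363202000, difference 1.
(x_2, y_2) = (930249·930249 + 500·41602·41602, 930249·41602 + 41602·930249) = (1730726404001, 77400437796)
(x_3, y_3) = (930249·1730726404001 + 500·41602·77400437796, 930249·77400437796 + 41602·1730726404001) = (3220013013190122249, 144003359718540806)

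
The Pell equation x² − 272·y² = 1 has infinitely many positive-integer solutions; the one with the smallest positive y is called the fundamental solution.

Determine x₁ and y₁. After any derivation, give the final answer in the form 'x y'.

√272 → a₀=16, period (2,32); ℓ=2 even so k=1
a_0=16:  p_0=16·1+0=16,  q_0=16·0+1=1
a_1=2:  p_1=2·16+1=33,  q_1=2·1+0=2
fundamental: x₁=33, y₁=2  (since 1089 − 272·4 = 1)

33 2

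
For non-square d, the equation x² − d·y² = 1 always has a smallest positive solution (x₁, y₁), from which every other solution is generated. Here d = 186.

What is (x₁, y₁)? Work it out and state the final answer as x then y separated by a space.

√186 → a₀=13, period (1,1,1,3,4,3,1,1,1,26); ℓ=10 even so k=9
k=0  a_k=13  p_k/q_k = 13/1
…
k=2  a_k=1  p_k/q_k = 27/2
k=3  a_k=1  p_k/q_k = 41/3
k=4  a_k=3  p_k/q_k = 150/11
…
k=6  a_k=3  p_k/q_k = 2073/152
k=7  a_k=1  p_k/q_k = 2714/199
k=8  a_k=1  p_k/q_k = 4787/351
k=9  a_k=1  p_k/q_k = 7501/550
(x₁, y₁) = (7501, 550);  7501² − 186·550² = 1 ✓

7501 550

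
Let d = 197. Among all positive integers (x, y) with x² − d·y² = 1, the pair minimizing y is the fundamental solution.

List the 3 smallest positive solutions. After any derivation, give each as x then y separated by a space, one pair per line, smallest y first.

393 28
308897 22008
242792649 17298260

[14; 28] for √197; ℓ=1 ⇒ convergent index 1
step 0: (14, 1)  from 14·(1,0) + (0,1)
step 1: (393, 28)  from 28·(14,1) + (1,0)
(x₁, y₁) = (393, 28);  393² − 197·28² = 1 ✓
(393+28√197)^2 = 308897 + 22008√197
(393+28√197)^3 = 242792649 + 17298260√197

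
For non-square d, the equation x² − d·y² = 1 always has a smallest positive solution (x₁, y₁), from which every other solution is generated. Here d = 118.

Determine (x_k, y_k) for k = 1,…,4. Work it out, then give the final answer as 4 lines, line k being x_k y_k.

306917 28254
188396089777 17343265836
115643925371868101 10645886241146970
70986173286526887819457 6534806934930865917144

d=118: √d = [10; 1,6,3,2,10,2,3,6,1,20] (ℓ=10, even), read p_9/q_9
i=0: a=10 ⇒ p=10, q=1
i=1: a=1 ⇒ p=11, q=1
i=2: a=6 ⇒ p=76, q=7
i=3: a=3 ⇒ p=239, q=22
…
i=5: a=10 ⇒ p=5779, q=532
i=6: a=2 ⇒ p=12112, q=1115
…
i=8: a=6 ⇒ p=264802, q=24377
i=9: a=1 ⇒ p=306917, q=28254
→ (306917, 28254).  Check: 306917²=94198044889, 118·28254²=94198044888, difference 1.
(x_2, y_2) = (306917·306917 + 118·28254·28254, 306917·28254 + 28254·306917) = (188396089777, 17343265836)
(x_3, y_3) = (306917·188396089777 + 118·28254·17343265836, 306917·17343265836 + 28254·188396089777) = (115643925371868101, 10645886241146970)
(x_4, y_4) = (306917·115643925371868101 + 118·28254·10645886241146970, 306917·10645886241146970 + 28254·115643925371868101) = (70986173286526887819457, 6534806934930865917144)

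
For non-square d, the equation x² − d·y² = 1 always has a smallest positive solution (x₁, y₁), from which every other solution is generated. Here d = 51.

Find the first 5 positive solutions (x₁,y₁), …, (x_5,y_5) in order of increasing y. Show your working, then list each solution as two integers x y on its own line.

50 7
4999 700
499850 69993
49980001 6998600
4997500250 699790007

√51 = [7; 7,14, …], period ℓ=2 (even) → k=1
i=0: a=7 ⇒ p=7, q=1
i=1: a=7 ⇒ p=50, q=7
(x₁, y₁) = (50, 7);  50² − 51·7² = 1 ✓
k=2:  x_2 = 50·50+51·7·7 = 4999,  y_2 = 50·7+7·50 = 700
k=3:  x_3 = 50·4999+51·7·700 = 499850,  y_3 = 50·700+7·4999 = 69993
k=4:  x_4 = 50·499850+51·7·69993 = 49980001,  y_4 = 50·69993+7·499850 = 6998600
k=5:  x_5 = 50·49980001+51·7·6998600 = 4997500250,  y_5 = 50·6998600+7·49980001 = 699790007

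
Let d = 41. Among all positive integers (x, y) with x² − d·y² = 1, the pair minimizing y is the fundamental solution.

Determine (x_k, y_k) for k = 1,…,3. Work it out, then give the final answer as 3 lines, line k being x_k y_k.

√41 = [6; 2,2,12, …], period ℓ=3 (odd) → k=5
k=0  a_k=6  p_k/q_k = 6/1
k=1  a_k=2  p_k/q_k = 13/2
k=2  a_k=2  p_k/q_k = 32/5
…
k=4  a_k=2  p_k/q_k = 826/129
k=5  a_k=2  p_k/q_k = 2049/320
(x₁, y₁) = (2049, 320);  2049² − 41·320² = 1 ✓
(x_2, y_2) = (2049·2049 + 41·320·320, 2049·320 + 320·2049) = (8396801, 1311360)
(x_3, y_3) = (2049·8396801 + 41·320·1311360, 2049·1311360 + 320·8396801) = (34410088449, 5373952960)

2049 320
8396801 1311360
34410088449 5373952960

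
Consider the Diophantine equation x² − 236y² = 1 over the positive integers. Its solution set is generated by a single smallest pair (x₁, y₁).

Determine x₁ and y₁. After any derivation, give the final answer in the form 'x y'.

[15; 2,1,3,5,1,6,1,5,3,1,2,30] for √236; ℓ=12 ⇒ convergent index 11
i=0: a=15 ⇒ p=15, q=1
i=1: a=2 ⇒ p=31, q=2
i=2: a=1 ⇒ p=46, q=3
…
i=4: a=5 ⇒ p=891, q=58
i=5: a=1 ⇒ p=1060, q=69
i=6: a=6 ⇒ p=7251, q=472
i=7: a=1 ⇒ p=8311, q=541
…
i=9: a=3 ⇒ p=154729, q=10072
i=10: a=1 ⇒ p=203535, q=13249
i=11: a=2 ⇒ p=561799, q=36570
→ (561799, 36570).  Check: 561799²=315618116401, 236·36570²=315618116400, difference 1.

561799 36570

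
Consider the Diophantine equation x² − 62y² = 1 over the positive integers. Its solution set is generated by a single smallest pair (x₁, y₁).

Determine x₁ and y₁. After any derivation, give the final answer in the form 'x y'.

√62 → a₀=7, period (1,6,1,14); ℓ=4 even so k=3
i=0: a=7 ⇒ p=7, q=1
…
i=2: a=6 ⇒ p=55, q=7
i=3: a=1 ⇒ p=63, q=8
fundamental: x₁=63, y₁=8  (since 3969 − 62·64 = 1)

63 8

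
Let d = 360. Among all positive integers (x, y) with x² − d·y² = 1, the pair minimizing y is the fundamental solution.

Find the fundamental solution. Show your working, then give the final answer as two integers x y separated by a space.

19 1

d=360: √d = [18; 1,36] (ℓ=2, even), read p_1/q_1
i=0: a=18 ⇒ p=18, q=1
i=1: a=1 ⇒ p=19, q=1
fundamental: x₁=19, y₁=1  (since 361 − 360·1 = 1)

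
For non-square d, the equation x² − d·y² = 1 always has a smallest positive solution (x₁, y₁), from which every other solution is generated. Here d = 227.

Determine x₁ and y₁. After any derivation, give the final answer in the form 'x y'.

226 15

√227 → a₀=15, period (15,30); ℓ=2 even so k=1
step 0: (15, 1)  from 15·(1,0) + (0,1)
step 1: (226, 15)  from 15·(15,1) + (1,0)
(x₁, y₁) = (226, 15);  226² − 227·15² = 1 ✓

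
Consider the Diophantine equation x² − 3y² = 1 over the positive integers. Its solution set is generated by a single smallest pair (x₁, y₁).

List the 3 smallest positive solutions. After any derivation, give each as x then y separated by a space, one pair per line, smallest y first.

2 1
7 4
26 15

√3 = [1; 1,2, …], period ℓ=2 (even) → k=1
k=0  a_k=1  p_k/q_k = 1/1
k=1  a_k=1  p_k/q_k = 2/1
→ (2, 1).  Check: 2²=4, 3·1²=3, difference 1.
k=2:  x_2 = 2·2+3·1·1 = 7,  y_2 = 2·1+1·2 = 4
k=3:  x_3 = 2·7+3·1·4 = 26,  y_3 = 2·4+1·7 = 15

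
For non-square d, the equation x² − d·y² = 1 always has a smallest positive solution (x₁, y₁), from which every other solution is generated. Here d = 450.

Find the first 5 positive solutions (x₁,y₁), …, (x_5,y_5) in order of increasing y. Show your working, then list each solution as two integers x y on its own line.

√450 → a₀=21, period (4,1,2,4,2,1,4,42); ℓ=8 even so k=7
a_0=21:  p_0=21·1+0=21,  q_0=21·0+1=1
a_1=4:  p_1=4·21+1=85,  q_1=4·1+0=4
…
a_3=2:  p_3=2·106+85=297,  q_3=2·5+4=14
a_4=4:  p_4=4·297+106=1294,  q_4=4·14+5=61
a_5=2:  p_5=2·1294+297=2885,  q_5=2·61+14=136
a_6=1:  p_6=1·2885+1294=4179,  q_6=1·136+61=197
a_7=4:  p_7=4·4179+2885=19601,  q_7=4·197+136=924
→ (19601, 924).  Check: 19601²=384199201, 450·924²=384199200, difference 1.
(19601+924√450)^2 = 768398401 + 36222648√450
(19601+924√450)^3 = 30122754096401 + 1420000245972√450
(19601+924√450)^4 = 1180872205318713601 + 55666849606371696√450
(19601+924√450)^5 = 46292552162781456490001 + 2182251836848982980620√450

19601 924
768398401 36222648
30122754096401 1420000245972
1180872205318713601 55666849606371696
46292552162781456490001 2182251836848982980620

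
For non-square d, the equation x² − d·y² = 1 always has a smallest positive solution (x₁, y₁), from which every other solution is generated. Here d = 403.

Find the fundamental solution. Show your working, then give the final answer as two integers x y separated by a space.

d=403: √d = [20; 13,2,1,3,1,3,1,2,13,40] (ℓ=10, even), read p_9/q_9
i=0: a=20 ⇒ p=20, q=1
i=1: a=13 ⇒ p=261, q=13
i=2: a=2 ⇒ p=542, q=27
i=3: a=1 ⇒ p=803, q=40
…
i=6: a=3 ⇒ p=14213, q=708
…
i=8: a=2 ⇒ p=50147, q=2498
i=9: a=13 ⇒ p=669878, q=33369
(x₁, y₁) = (669878, 33369);  669878² − 403·33369² = 1 ✓

669878 33369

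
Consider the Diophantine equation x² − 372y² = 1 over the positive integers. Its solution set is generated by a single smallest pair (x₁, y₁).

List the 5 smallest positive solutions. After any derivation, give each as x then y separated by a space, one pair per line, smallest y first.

12151 630
295293601 15310260
7176225079351 372069937890
174396621583094401 9042043615292520
4238186690536135053751 219739743566768883150

√372 = [19; 3,2,12,2,3,38, …], period ℓ=6 (even) → k=5
step 0: (19, 1)  from 19·(1,0) + (0,1)
…
step 4: (3491, 181)  from 2·(1678,87) + (135,7)
step 5: (12151, 630)  from 3·(3491,181) + (1678,87)
→ (12151, 630).  Check: 12151²=147646801, 372·630²=147646800, difference 1.
(x_2, y_2) = (12151·12151 + 372·630·630, 12151·630 + 630·12151) = (295293601, 15310260)
(x_3, y_3) = (12151·295293601 + 372·630·15310260, 12151·15310260 + 630·295293601) = (7176225079351, 372069937890)
(x_4, y_4) = (12151·7176225079351 + 372·630·372069937890, 12151·372069937890 + 630·7176225079351) = (174396621583094401, 9042043615292520)
(x_5, y_5) = (12151·174396621583094401 + 372·630·9042043615292520, 12151·9042043615292520 + 630·174396621583094401) = (4238186690536135053751, 219739743566768883150)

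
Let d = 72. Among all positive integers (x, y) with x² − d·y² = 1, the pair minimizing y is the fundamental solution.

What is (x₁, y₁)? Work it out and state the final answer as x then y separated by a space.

d=72: √d = [8; 2,16] (ℓ=2, even), read p_1/q_1
k=0  a_k=8  p_k/q_k = 8/1
k=1  a_k=2  p_k/q_k = 17/2
(x₁, y₁) = (17, 2);  17² − 72·2² = 1 ✓

17 2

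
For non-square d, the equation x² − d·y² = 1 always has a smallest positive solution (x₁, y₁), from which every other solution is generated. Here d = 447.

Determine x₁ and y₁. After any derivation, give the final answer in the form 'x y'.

√447 → a₀=21, period (7,42); ℓ=2 even so k=1
k=0  a_k=21  p_k/q_k = 21/1
k=1  a_k=7  p_k/q_k = 148/7
→ (148, 7).  Check: 148²=21904, 447·7²=21903, difference 1.

148 7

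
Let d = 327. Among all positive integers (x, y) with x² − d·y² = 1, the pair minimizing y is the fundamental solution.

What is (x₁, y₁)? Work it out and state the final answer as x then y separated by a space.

√327 → a₀=18, period (12,36); ℓ=2 even so k=1
a_0=18:  p_0=18·1+0=18,  q_0=18·0+1=1
a_1=12:  p_1=12·18+1=217,  q_1=12·1+0=12
(x₁, y₁) = (217, 12);  217² − 327·12² = 1 ✓

217 12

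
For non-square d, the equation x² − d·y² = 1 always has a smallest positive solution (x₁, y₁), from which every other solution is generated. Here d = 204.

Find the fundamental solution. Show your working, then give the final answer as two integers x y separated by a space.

4999 350

√204 → a₀=14, period (3,1,1,6,1,1,3,28); ℓ=8 even so k=7
k=0  a_k=14  p_k/q_k = 14/1
k=1  a_k=3  p_k/q_k = 43/3
k=2  a_k=1  p_k/q_k = 57/4
k=3  a_k=1  p_k/q_k = 100/7
k=4  a_k=6  p_k/q_k = 657/46
k=5  a_k=1  p_k/q_k = 757/53
k=6  a_k=1  p_k/q_k = 1414/99
k=7  a_k=3  p_k/q_k = 4999/350
fundamental: x₁=4999, y₁=350  (since 24990001 − 204·122500 = 1)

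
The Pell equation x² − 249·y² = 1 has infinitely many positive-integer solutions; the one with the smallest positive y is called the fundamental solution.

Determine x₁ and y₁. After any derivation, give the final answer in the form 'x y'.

8553815 542076

√249 = [15; 1,3,1,1,5,…,3,1,30, …], period ℓ=16 (even) → k=15
a_0=15:  p_0=15·1+0=15,  q_0=15·0+1=1
…
a_5=5:  p_5=5·142+79=789,  q_5=5·9+5=50
…
a_13=1:  p_13=1·1017351+866765=1884116,  q_13=1·64472+54929=119401
a_14=3:  p_14=3·1884116+1017351=6669699,  q_14=3·119401+64472=422675
a_15=1:  p_15=1·6669699+1884116=8553815,  q_15=1·422675+119401=542076
→ (8553815, 542076).  Check: 8553815²=73167751054225, 249·542076²=73167751054224, difference 1.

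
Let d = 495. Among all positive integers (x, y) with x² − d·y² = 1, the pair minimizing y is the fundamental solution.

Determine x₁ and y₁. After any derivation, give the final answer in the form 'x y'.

[22; 4,44] for √495; ℓ=2 ⇒ convergent index 1
i=0: a=22 ⇒ p=22, q=1
i=1: a=4 ⇒ p=89, q=4
fundamental: x₁=89, y₁=4  (since 7921 − 495·16 = 1)

89 4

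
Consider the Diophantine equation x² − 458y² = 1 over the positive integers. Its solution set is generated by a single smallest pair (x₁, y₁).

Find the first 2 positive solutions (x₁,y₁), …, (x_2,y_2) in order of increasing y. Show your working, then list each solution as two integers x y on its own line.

22899 1070
1048728401 49003860

√458 → a₀=21, period (2,2,42); ℓ=3 odd so k=5
i=0: a=21 ⇒ p=21, q=1
i=1: a=2 ⇒ p=43, q=2
…
i=3: a=42 ⇒ p=4537, q=212
i=4: a=2 ⇒ p=9181, q=429
i=5: a=2 ⇒ p=22899, q=1070
fundamental: x₁=22899, y₁=1070  (since 524364201 − 458·1144900 = 1)
(x_2, y_2) = (22899·22899 + 458·1070·1070, 22899·1070 + 1070·22899) = (1048728401, 49003860)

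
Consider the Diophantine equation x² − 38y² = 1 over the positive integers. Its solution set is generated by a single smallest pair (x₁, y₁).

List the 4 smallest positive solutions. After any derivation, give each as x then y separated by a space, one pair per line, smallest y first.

√38 → a₀=6, period (6,12); ℓ=2 even so k=1
k=0  a_k=6  p_k/q_k = 6/1
k=1  a_k=6  p_k/q_k = 37/6
fundamental: x₁=37, y₁=6  (since 1369 − 38·36 = 1)
(37+6√38)^2 = 2737 + 444√38
(37+6√38)^3 = 202501 + 32850√38
(37+6√38)^4 = 14982337 + 2430456√38

37 6
2737 444
202501 32850
14982337 2430456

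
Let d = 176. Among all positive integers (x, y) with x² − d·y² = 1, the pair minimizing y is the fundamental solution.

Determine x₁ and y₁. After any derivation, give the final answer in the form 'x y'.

[13; 3,1,3,26] for √176; ℓ=4 ⇒ convergent index 3
step 0: (13, 1)  from 13·(1,0) + (0,1)
step 1: (40, 3)  from 3·(13,1) + (1,0)
step 2: (53, 4)  from 1·(40,3) + (13,1)
step 3: (199, 15)  from 3·(53,4) + (40,3)
fundamental: x₁=199, y₁=15  (since 39601 − 176·225 = 1)

199 15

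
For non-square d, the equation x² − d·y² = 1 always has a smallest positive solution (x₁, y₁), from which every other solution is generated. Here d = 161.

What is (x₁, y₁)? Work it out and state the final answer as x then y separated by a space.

11775 928

√161 = [12; 1,2,4,1,2,1,4,2,1,24, …], period ℓ=10 (even) → k=9
step 0: (12, 1)  from 12·(1,0) + (0,1)
step 1: (13, 1)  from 1·(12,1) + (1,0)
step 2: (38, 3)  from 2·(13,1) + (12,1)
step 3: (165, 13)  from 4·(38,3) + (13,1)
…
step 6: (774, 61)  from 1·(571,45) + (203,16)
step 7: (3667, 289)  from 4·(774,61) + (571,45)
step 8: (8108, 639)  from 2·(3667,289) + (774,61)
step 9: (11775, 928)  from 1·(8108,639) + (3667,289)
fundamental: x₁=11775, y₁=928  (since 138650625 − 161·861184 = 1)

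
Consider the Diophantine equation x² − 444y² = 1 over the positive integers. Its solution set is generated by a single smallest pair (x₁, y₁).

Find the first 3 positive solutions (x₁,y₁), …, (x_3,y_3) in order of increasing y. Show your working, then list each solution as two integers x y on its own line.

√444 = [21; 14,42, …], period ℓ=2 (even) → k=1
k=0  a_k=21  p_k/q_k = 21/1
k=1  a_k=14  p_k/q_k = 295/14
(x₁, y₁) = (295, 14);  295² − 444·14² = 1 ✓
(295+14√444)^2 = 174049 + 8260√444
(295+14√444)^3 = 102688615 + 4873386√444

295 14
174049 8260
102688615 4873386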